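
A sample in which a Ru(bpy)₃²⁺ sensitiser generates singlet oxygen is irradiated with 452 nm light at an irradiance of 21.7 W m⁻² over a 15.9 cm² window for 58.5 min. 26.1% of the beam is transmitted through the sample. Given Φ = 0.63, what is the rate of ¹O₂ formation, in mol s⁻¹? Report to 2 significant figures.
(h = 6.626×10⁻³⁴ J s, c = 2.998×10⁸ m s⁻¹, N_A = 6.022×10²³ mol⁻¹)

Photon energy at 452 nm: hc/λ = (6.626×10⁻³⁴)(2.998×10⁸)/(452×10⁻⁹) = 4.395×10⁻¹⁹ J.
Energy delivered: (21.7 W m⁻²)(15.9×10⁻⁴ m²)(3510 s) = 121.1 J.
Photons incident: 121.1 / 4.395×10⁻¹⁹ = 2.755×10²⁰, i.e. 2.755×10²⁰/6.022×10²³ = 4.575×10⁻⁴ mol.
Fraction absorbed: 1 − 26.1/100 = 0.7390.
Photons absorbed: 0.7390 × 4.575×10⁻⁴ = 3.381×10⁻⁴ mol.
Product formed: 0.63 × 3.381×10⁻⁴ = 2.130×10⁻⁴ mol.
Rate: 2.130×10⁻⁴ / 3510 s = 6.1×10⁻⁸ mol s⁻¹.

6.1×10⁻⁸ mol s⁻¹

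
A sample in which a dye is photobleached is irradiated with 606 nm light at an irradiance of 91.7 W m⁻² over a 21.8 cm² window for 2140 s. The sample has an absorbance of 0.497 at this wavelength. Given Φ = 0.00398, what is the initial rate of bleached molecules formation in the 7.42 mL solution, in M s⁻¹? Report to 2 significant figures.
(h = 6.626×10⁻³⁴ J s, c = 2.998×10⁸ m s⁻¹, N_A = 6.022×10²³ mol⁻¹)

Photon energy at 606 nm: hc/λ = (6.626×10⁻³⁴)(2.998×10⁸)/(606×10⁻⁹) = 3.278×10⁻¹⁹ J.
Energy delivered: (91.7 W m⁻²)(21.8×10⁻⁴ m²)(2140 s) = 427.8 J.
Photons incident: 427.8 / 3.278×10⁻¹⁹ = 1.305×10²¹, i.e. 1.305×10²¹/6.022×10²³ = 0.002167 mol.
Fraction absorbed: 1 − 10^(−0.497) = 0.6816.
Photons absorbed: 0.6816 × 0.002167 = 0.001477 mol.
Product formed: 0.00398 × 0.001477 = 5.878×10⁻⁶ mol.
Rate: 5.878×10⁻⁶ mol / (2140 s × 0.00742 L) = 3.7×10⁻⁷ M s⁻¹.

3.7×10⁻⁷ M s⁻¹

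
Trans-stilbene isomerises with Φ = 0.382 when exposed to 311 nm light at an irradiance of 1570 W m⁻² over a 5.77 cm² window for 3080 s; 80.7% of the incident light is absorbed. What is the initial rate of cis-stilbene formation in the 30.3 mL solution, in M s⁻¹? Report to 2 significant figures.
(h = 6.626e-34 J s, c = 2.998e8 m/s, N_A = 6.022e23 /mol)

2.4e-5 M s⁻¹

Photon energy at 311 nm: hc/λ = (6.626e-34)(2.998e8)/(311e-9) = 6.387e-19 J.
Energy delivered: (1570 W m⁻²)(5.77e-4 m²)(3080 s) = 2790 J.
Photons incident: 2790 / 6.387e-19 = 4.368e21, i.e. 4.368e21/6.022e23 = 0.007253 mol.
Photons absorbed: 0.807 × 0.007253 = 0.005853 mol.
Product formed: 0.382 × 0.005853 = 0.002236 mol.
Rate: 0.002236 mol / (3080 s × 0.0303 L) = 2.4e-5 M s⁻¹.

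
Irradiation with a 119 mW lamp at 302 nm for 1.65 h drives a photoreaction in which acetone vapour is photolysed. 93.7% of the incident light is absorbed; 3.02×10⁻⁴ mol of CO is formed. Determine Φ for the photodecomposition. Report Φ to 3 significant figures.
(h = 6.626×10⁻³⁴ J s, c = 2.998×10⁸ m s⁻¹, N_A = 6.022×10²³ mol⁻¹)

Φ = 0.181

Photon energy at 302 nm: hc/λ = (6.626×10⁻³⁴)(2.998×10⁸)/(302×10⁻⁹) = 6.578×10⁻¹⁹ J.
Energy delivered: (119 mW)(5940 s) = 706.9 J.
Photons incident: 706.9 / 6.578×10⁻¹⁹ = 1.075×10²¹, i.e. 1.075×10²¹/6.022×10²³ = 0.001785 mol.
Photons absorbed: 0.937 × 0.001785 = 0.001673 mol.
Φ = 3.02×10⁻⁴ mol / 0.001673 mol photons = 0.181.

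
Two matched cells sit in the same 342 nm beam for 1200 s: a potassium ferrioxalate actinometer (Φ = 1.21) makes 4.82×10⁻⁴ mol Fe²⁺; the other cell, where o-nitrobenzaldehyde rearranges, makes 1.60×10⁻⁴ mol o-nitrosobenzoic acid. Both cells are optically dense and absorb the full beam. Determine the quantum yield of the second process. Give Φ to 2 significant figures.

Φ = 0.40

Photons absorbed by the actinometer: 4.82×10⁻⁴ / 1.21 = 3.983×10⁻⁴ mol.
Φ(unknown) = 1.60×10⁻⁴ / 3.983×10⁻⁴ = 0.40.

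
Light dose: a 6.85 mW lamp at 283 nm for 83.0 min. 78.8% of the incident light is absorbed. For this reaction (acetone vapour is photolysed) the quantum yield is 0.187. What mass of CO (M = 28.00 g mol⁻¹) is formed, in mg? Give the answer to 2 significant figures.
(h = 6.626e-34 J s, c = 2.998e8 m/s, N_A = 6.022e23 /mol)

Photon energy at 283 nm: hc/λ = (6.626e-34)(2.998e8)/(283e-9) = 7.019e-19 J.
Energy delivered: (6.85 mW)(4980 s) = 34.11 J.
Photons incident: 34.11 / 7.019e-19 = 4.860e19, i.e. 4.860e19/6.022e23 = 8.070e-5 mol.
Photons absorbed: 0.788 × 8.070e-5 = 6.359e-5 mol.
Product: Φ × n_abs = 0.187 × 6.359e-5 = 1.189e-5 mol.
Mass: 1.189e-5 × 28.00 = 3.329e-4 g = 0.33 mg.

0.33 mg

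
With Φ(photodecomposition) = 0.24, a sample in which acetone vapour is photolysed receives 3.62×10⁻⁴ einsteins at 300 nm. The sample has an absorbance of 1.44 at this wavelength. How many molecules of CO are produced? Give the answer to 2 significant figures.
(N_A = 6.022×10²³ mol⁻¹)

5.0×10¹⁹ molecules

Fraction absorbed: 1 − 10^(−1.44) = 0.9637.
Photons absorbed: 0.9637 × 3.62×10⁻⁴ = 3.489×10⁻⁴ mol.
Product: Φ × n_abs = 0.24 × 3.489×10⁻⁴ = 8.374×10⁻⁵ mol.
As a count: 8.374×10⁻⁵ × 6.022×10²³ = 5.0×10¹⁹.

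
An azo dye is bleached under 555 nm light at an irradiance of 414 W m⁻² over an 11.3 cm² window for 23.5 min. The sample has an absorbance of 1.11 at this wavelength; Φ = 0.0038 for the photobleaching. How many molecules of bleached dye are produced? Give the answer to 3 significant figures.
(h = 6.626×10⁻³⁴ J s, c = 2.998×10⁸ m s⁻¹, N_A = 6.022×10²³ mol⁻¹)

6.46×10¹⁸ molecules

Photon energy at 555 nm: hc/λ = (6.626×10⁻³⁴)(2.998×10⁸)/(555×10⁻⁹) = 3.579×10⁻¹⁹ J.
Energy delivered: (414 W m⁻²)(11.3×10⁻⁴ m²)(1410 s) = 659.6 J.
Photons incident: 659.6 / 3.579×10⁻¹⁹ = 1.843×10²¹, i.e. 1.843×10²¹/6.022×10²³ = 0.003060 mol.
Fraction absorbed: 1 − 10^(−1.11) = 0.9224.
Photons absorbed: 0.9224 × 0.003060 = 0.002823 mol.
Product: Φ × n_abs = 0.0038 × 0.002823 = 1.073×10⁻⁵ mol.
As a count: 1.073×10⁻⁵ × 6.022×10²³ = 6.46×10¹⁸.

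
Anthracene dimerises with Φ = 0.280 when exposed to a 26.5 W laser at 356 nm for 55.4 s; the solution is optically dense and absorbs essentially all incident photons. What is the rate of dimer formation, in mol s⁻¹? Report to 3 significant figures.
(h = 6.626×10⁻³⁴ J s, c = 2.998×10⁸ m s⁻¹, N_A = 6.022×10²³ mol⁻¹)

2.21×10⁻⁵ mol s⁻¹

Photon energy at 356 nm: hc/λ = (6.626×10⁻³⁴)(2.998×10⁸)/(356×10⁻⁹) = 5.580×10⁻¹⁹ J.
Energy delivered: (26.5 W)(55.4 s) = 1468 J.
Photons incident: 1468 / 5.580×10⁻¹⁹ = 2.631×10²¹, i.e. 2.631×10²¹/6.022×10²³ = 0.004369 mol.
Product formed: 0.280 × 0.004369 = 0.001223 mol.
Rate: 0.001223 / 55.4 s = 2.21×10⁻⁵ mol s⁻¹.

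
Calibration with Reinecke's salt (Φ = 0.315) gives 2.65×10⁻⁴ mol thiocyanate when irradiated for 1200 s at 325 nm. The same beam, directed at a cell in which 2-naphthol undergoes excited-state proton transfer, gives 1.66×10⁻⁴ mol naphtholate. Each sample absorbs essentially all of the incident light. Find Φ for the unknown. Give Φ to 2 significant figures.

Photons absorbed by the actinometer: 2.65×10⁻⁴ / 0.315 = 8.413×10⁻⁴ mol.
Φ(unknown) = 1.66×10⁻⁴ / 8.413×10⁻⁴ = 0.20.

Φ = 0.20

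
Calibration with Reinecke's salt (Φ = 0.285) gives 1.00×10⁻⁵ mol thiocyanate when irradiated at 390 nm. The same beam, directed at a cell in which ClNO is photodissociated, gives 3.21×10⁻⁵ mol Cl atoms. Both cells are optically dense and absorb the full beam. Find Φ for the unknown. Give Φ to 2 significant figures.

Photons absorbed by the actinometer: 1.00×10⁻⁵ / 0.285 = 3.509×10⁻⁵ mol.
Φ(unknown) = 3.21×10⁻⁵ / 3.509×10⁻⁵ = 0.91.

Φ = 0.91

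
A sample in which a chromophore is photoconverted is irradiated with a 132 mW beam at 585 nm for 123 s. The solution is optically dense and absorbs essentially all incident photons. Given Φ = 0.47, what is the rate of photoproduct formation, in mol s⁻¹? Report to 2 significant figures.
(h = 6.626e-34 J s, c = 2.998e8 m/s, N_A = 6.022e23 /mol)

Photon energy at 585 nm: hc/λ = (6.626e-34)(2.998e8)/(585e-9) = 3.396e-19 J.
Energy delivered: (132 mW)(123 s) = 16.24 J.
Photons incident: 16.24 / 3.396e-19 = 4.782e19, i.e. 4.782e19/6.022e23 = 7.941e-5 mol.
Product formed: 0.47 × 7.941e-5 = 3.732e-5 mol.
Rate: 3.732e-5 / 123 s = 3.0e-7 mol s⁻¹.

3.0e-7 mol s⁻¹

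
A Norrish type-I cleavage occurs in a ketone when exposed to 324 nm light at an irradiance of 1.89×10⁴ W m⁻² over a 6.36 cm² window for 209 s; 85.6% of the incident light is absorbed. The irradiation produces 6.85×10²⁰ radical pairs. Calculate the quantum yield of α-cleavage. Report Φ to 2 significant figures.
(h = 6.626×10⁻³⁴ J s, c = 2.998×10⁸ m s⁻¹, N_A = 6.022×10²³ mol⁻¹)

Φ = 0.20

Product: 6.85×10²⁰ / 6.022×10²³ = 0.001137 mol.
Photon energy at 324 nm: hc/λ = (6.626×10⁻³⁴)(2.998×10⁸)/(324×10⁻⁹) = 6.131×10⁻¹⁹ J.
Energy delivered: (1.89×10⁴ W m⁻²)(6.36×10⁻⁴ m²)(209 s) = 2512 J.
Photons incident: 2512 / 6.131×10⁻¹⁹ = 4.097×10²¹, i.e. 4.097×10²¹/6.022×10²³ = 0.006803 mol.
Photons absorbed: 0.856 × 0.006803 = 0.005823 mol.
Φ = 0.001137 mol / 0.005823 mol photons = 0.20.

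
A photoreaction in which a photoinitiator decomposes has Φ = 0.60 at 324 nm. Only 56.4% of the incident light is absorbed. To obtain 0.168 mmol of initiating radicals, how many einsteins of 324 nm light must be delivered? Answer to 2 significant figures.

Product: 0.168 mmol = 1.68×10⁻⁴ mol.
Photons that must be absorbed: 1.68×10⁻⁴ / 0.60 = 2.800×10⁻⁴ mol.
Incident photons needed: 2.800×10⁻⁴ / 0.564 = 4.965×10⁻⁴ mol.

5.0×10⁻⁴ einstein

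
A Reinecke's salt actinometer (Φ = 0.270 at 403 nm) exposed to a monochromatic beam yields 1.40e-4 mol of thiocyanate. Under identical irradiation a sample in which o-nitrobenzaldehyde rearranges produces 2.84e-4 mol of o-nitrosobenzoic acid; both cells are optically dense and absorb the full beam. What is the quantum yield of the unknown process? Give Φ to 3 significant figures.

Φ = 0.548

Photons absorbed by the actinometer: 1.40e-4 / 0.270 = 5.185e-4 mol.
Φ(unknown) = 2.84e-4 / 5.185e-4 = 0.548.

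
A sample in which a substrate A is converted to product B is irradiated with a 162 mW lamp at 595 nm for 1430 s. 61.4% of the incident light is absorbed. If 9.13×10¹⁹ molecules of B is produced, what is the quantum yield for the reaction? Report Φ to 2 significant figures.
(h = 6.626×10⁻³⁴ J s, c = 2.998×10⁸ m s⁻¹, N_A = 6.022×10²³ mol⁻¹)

Product: 9.13×10¹⁹ / 6.022×10²³ = 1.516×10⁻⁴ mol.
Photon energy at 595 nm: hc/λ = (6.626×10⁻³⁴)(2.998×10⁸)/(595×10⁻⁹) = 3.339×10⁻¹⁹ J.
Energy delivered: (162 mW)(1430 s) = 231.7 J.
Photons incident: 231.7 / 3.339×10⁻¹⁹ = 6.939×10²⁰, i.e. 6.939×10²⁰/6.022×10²³ = 0.001152 mol.
Photons absorbed: 0.614 × 0.001152 = 7.073×10⁻⁴ mol.
Φ = 1.516×10⁻⁴ mol / 7.073×10⁻⁴ mol photons = 0.21.

Φ = 0.21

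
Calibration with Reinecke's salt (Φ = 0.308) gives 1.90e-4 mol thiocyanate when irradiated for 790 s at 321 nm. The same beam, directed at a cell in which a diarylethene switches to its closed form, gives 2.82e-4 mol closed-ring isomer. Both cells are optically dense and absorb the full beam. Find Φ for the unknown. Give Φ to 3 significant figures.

Photons absorbed by the actinometer: 1.90e-4 / 0.308 = 6.169e-4 mol.
Φ(unknown) = 2.82e-4 / 6.169e-4 = 0.457.

Φ = 0.457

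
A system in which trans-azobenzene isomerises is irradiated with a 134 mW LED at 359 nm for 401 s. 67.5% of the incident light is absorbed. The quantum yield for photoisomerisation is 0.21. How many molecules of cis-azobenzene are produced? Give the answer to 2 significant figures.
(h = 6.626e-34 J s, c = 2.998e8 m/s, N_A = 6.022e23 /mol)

1.4e19 molecules

Photon energy at 359 nm: hc/λ = (6.626e-34)(2.998e8)/(359e-9) = 5.533e-19 J.
Energy delivered: (134 mW)(401 s) = 53.73 J.
Photons incident: 53.73 / 5.533e-19 = 9.711e19, i.e. 9.711e19/6.022e23 = 1.613e-4 mol.
Photons absorbed: 0.675 × 1.613e-4 = 1.089e-4 mol.
Product: Φ × n_abs = 0.21 × 1.089e-4 = 2.287e-5 mol.
As a count: 2.287e-5 × 6.022e23 = 1.4e19.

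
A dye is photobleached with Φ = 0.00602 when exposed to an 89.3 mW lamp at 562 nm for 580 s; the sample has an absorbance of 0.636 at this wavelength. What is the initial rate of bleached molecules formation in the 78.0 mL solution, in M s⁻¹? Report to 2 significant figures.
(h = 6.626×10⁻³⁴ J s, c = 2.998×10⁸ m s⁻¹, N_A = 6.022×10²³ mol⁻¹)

Photon energy at 562 nm: hc/λ = (6.626×10⁻³⁴)(2.998×10⁸)/(562×10⁻⁹) = 3.535×10⁻¹⁹ J.
Energy delivered: (89.3 mW)(580 s) = 51.79 J.
Photons incident: 51.79 / 3.535×10⁻¹⁹ = 1.465×10²⁰, i.e. 1.465×10²⁰/6.022×10²³ = 2.433×10⁻⁴ mol.
Fraction absorbed: 1 − 10^(−0.636) = 0.7688.
Photons absorbed: 0.7688 × 2.433×10⁻⁴ = 1.870×10⁻⁴ mol.
Product formed: 0.00602 × 1.870×10⁻⁴ = 1.126×10⁻⁶ mol.
Rate: 1.126×10⁻⁶ mol / (580 s × 0.078 L) = 2.5×10⁻⁸ M s⁻¹.

2.5×10⁻⁸ M s⁻¹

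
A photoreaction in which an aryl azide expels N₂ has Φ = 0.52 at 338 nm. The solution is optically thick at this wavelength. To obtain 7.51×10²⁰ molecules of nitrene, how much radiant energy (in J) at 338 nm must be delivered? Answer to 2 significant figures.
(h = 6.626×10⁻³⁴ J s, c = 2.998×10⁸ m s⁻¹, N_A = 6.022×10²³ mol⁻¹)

850 J

Product: 7.51×10²⁰ / 6.022×10²³ = 0.001247 mol.
Photons that must be absorbed: 0.001247 / 0.52 = 0.002398 mol.
Photon energy: hc/λ = 5.877×10⁻¹⁹ J; per mole, 3.539×10⁵ J mol⁻¹.
Energy required: 0.002398 × 3.539×10⁵ = 850 J.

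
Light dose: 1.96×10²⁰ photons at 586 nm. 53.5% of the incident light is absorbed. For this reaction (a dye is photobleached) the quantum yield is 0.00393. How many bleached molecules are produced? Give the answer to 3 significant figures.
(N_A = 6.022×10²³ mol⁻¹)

Moles of photons: 1.96×10²⁰ / 6.022×10²³ = 3.255×10⁻⁴ mol.
Photons absorbed: 0.535 × 3.255×10⁻⁴ = 1.741×10⁻⁴ mol.
Product: Φ × n_abs = 0.00393 × 1.741×10⁻⁴ = 6.842×10⁻⁷ mol.
As a count: 6.842×10⁻⁷ × 6.022×10²³ = 4.12×10¹⁷.

4.12×10¹⁷ bleached molecules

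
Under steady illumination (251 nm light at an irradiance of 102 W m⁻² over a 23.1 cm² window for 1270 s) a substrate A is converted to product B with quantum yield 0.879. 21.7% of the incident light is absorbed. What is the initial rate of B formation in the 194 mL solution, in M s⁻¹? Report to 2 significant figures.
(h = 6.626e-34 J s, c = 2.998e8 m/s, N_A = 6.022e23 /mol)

Photon energy at 251 nm: hc/λ = (6.626e-34)(2.998e8)/(251e-9) = 7.914e-19 J.
Energy delivered: (102 W m⁻²)(23.1e-4 m²)(1270 s) = 299.2 J.
Photons incident: 299.2 / 7.914e-19 = 3.781e20, i.e. 3.781e20/6.022e23 = 6.279e-4 mol.
Photons absorbed: 0.217 × 6.279e-4 = 1.363e-4 mol.
Product formed: 0.879 × 1.363e-4 = 1.198e-4 mol.
Rate: 1.198e-4 mol / (1270 s × 0.194 L) = 4.9e-7 M s⁻¹.

4.9e-7 M s⁻¹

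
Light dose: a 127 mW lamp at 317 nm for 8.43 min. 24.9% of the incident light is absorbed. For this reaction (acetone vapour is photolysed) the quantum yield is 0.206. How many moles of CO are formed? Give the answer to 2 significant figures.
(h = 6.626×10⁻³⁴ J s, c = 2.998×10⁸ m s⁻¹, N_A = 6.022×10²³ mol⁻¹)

8.7×10⁻⁶ mol

Photon energy at 317 nm: hc/λ = (6.626×10⁻³⁴)(2.998×10⁸)/(317×10⁻⁹) = 6.266×10⁻¹⁹ J.
Energy delivered: (127 mW)(505.8 s) = 64.24 J.
Photons incident: 64.24 / 6.266×10⁻¹⁹ = 1.025×10²⁰, i.e. 1.025×10²⁰/6.022×10²³ = 1.702×10⁻⁴ mol.
Photons absorbed: 0.249 × 1.702×10⁻⁴ = 4.238×10⁻⁵ mol.
Product: Φ × n_abs = 0.206 × 4.238×10⁻⁵ = 8.730×10⁻⁶ mol.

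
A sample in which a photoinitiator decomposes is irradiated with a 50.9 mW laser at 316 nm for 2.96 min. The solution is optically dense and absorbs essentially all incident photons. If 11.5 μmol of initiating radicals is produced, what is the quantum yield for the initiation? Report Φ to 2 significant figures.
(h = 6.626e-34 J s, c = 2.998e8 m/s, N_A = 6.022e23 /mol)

Product: 11.5 μmol = 1.15e-5 mol.
Photon energy at 316 nm: hc/λ = (6.626e-34)(2.998e8)/(316e-9) = 6.286e-19 J.
Energy delivered: (50.9 mW)(177.6 s) = 9.040 J.
Photons incident: 9.040 / 6.286e-19 = 1.438e19, i.e. 1.438e19/6.022e23 = 2.388e-5 mol.
Φ = 1.15e-5 mol / 2.388e-5 mol photons = 0.48.

Φ = 0.48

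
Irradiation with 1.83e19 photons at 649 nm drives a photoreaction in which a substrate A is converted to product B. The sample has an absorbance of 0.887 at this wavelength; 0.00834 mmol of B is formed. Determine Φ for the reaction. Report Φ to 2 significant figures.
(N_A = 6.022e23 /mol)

Product: 0.00834 mmol = 8.34e-6 mol.
Moles of photons: 1.83e19 / 6.022e23 = 3.039e-5 mol.
Fraction absorbed: 1 − 10^(−0.887) = 0.8703.
Photons absorbed: 0.8703 × 3.039e-5 = 2.645e-5 mol.
Φ = 8.34e-6 mol / 2.645e-5 mol photons = 0.32.

Φ = 0.32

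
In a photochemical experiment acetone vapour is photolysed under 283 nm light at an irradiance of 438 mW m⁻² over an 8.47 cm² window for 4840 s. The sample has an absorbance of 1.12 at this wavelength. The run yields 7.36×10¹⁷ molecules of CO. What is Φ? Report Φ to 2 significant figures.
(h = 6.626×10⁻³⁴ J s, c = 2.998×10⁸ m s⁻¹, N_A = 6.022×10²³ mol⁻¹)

Product: 7.36×10¹⁷ / 6.022×10²³ = 1.222×10⁻⁶ mol.
Photon energy at 283 nm: hc/λ = (6.626×10⁻³⁴)(2.998×10⁸)/(283×10⁻⁹) = 7.019×10⁻¹⁹ J.
Energy delivered: (438 mW m⁻²)(8.47×10⁻⁴ m²)(4840 s) = 1.796 J.
Photons incident: 1.796 / 7.019×10⁻¹⁹ = 2.559×10¹⁸, i.e. 2.559×10¹⁸/6.022×10²³ = 4.249×10⁻⁶ mol.
Fraction absorbed: 1 − 10^(−1.12) = 0.9241.
Photons absorbed: 0.9241 × 4.249×10⁻⁶ = 3.927×10⁻⁶ mol.
Φ = 1.222×10⁻⁶ mol / 3.927×10⁻⁶ mol photons = 0.31.

Φ = 0.31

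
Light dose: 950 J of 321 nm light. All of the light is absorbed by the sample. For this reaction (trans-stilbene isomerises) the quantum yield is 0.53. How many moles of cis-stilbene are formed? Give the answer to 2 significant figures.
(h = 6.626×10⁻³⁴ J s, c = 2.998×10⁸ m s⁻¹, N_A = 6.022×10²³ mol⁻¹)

0.0014 mol

Photon energy at 321 nm: hc/λ = (6.626×10⁻³⁴)(2.998×10⁸)/(321×10⁻⁹) = 6.188×10⁻¹⁹ J.
Photons incident: 950 / 6.188×10⁻¹⁹ = 1.535×10²¹, i.e. 1.535×10²¹/6.022×10²³ = 0.002549 mol.
Product: Φ × n_abs = 0.53 × 0.002549 = 0.001351 mol.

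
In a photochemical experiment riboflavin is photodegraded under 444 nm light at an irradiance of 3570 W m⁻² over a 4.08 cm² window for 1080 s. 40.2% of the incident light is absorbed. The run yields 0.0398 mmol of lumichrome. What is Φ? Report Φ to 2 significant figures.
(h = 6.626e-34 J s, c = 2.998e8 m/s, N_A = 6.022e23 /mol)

Product: 0.0398 mmol = 3.98e-5 mol.
Photon energy at 444 nm: hc/λ = (6.626e-34)(2.998e8)/(444e-9) = 4.474e-19 J.
Energy delivered: (3570 W m⁻²)(4.08e-4 m²)(1080 s) = 1573 J.
Photons incident: 1573 / 4.474e-19 = 3.516e21, i.e. 3.516e21/6.022e23 = 0.005839 mol.
Photons absorbed: 0.402 × 0.005839 = 0.002347 mol.
Φ = 3.98e-5 mol / 0.002347 mol photons = 0.017.

Φ = 0.017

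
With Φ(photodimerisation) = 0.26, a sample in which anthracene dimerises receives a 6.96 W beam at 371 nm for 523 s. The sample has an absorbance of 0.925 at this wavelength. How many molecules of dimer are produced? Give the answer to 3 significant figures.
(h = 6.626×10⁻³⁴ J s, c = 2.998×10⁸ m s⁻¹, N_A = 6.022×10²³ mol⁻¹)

1.56×10²¹ molecules

Photon energy at 371 nm: hc/λ = (6.626×10⁻³⁴)(2.998×10⁸)/(371×10⁻⁹) = 5.354×10⁻¹⁹ J.
Energy delivered: (6.96 W)(523 s) = 3640 J.
Photons incident: 3640 / 5.354×10⁻¹⁹ = 6.799×10²¹, i.e. 6.799×10²¹/6.022×10²³ = 0.01129 mol.
Fraction absorbed: 1 − 10^(−0.925) = 0.8811.
Photons absorbed: 0.8811 × 0.01129 = 0.009948 mol.
Product: Φ × n_abs = 0.26 × 0.009948 = 0.002586 mol.
As a count: 0.002586 × 6.022×10²³ = 1.56×10²¹.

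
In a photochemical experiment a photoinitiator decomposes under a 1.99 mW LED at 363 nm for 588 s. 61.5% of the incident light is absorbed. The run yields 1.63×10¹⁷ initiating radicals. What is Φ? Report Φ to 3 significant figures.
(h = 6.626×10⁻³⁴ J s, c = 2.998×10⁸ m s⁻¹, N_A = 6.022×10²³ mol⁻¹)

Φ = 0.124

Product: 1.63×10¹⁷ / 6.022×10²³ = 2.707×10⁻⁷ mol.
Photon energy at 363 nm: hc/λ = (6.626×10⁻³⁴)(2.998×10⁸)/(363×10⁻⁹) = 5.472×10⁻¹⁹ J.
Energy delivered: (1.99 mW)(588 s) = 1.170 J.
Photons incident: 1.170 / 5.472×10⁻¹⁹ = 2.138×10¹⁸, i.e. 2.138×10¹⁸/6.022×10²³ = 3.550×10⁻⁶ mol.
Photons absorbed: 0.615 × 3.550×10⁻⁶ = 2.183×10⁻⁶ mol.
Φ = 2.707×10⁻⁷ mol / 2.183×10⁻⁶ mol photons = 0.124.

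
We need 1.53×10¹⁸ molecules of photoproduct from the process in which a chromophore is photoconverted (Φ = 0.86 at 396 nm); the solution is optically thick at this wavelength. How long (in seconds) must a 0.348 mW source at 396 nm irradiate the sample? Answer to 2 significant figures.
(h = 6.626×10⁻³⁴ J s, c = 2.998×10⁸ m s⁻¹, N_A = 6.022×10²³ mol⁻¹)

Product: 1.53×10¹⁸ / 6.022×10²³ = 2.541×10⁻⁶ mol.
Photons that must be absorbed: 2.541×10⁻⁶ / 0.86 = 2.955×10⁻⁶ mol.
Photon energy: hc/λ = 5.016×10⁻¹⁹ J; per mole, 3.021×10⁵ J mol⁻¹.
Energy required: 2.955×10⁻⁶ × 3.021×10⁵ = 0.8927 J.
Time: 0.8927 J / 0.000348 W = 2600 s.

t ≈ 2600 s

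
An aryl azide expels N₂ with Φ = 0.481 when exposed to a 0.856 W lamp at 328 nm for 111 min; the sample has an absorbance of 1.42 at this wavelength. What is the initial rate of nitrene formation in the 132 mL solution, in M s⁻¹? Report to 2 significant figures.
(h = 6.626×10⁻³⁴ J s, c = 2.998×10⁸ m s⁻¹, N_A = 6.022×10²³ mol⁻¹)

8.2×10⁻⁶ M s⁻¹

Photon energy at 328 nm: hc/λ = (6.626×10⁻³⁴)(2.998×10⁸)/(328×10⁻⁹) = 6.056×10⁻¹⁹ J.
Energy delivered: (0.856 W)(6660 s) = 5701 J.
Photons incident: 5701 / 6.056×10⁻¹⁹ = 9.414×10²¹, i.e. 9.414×10²¹/6.022×10²³ = 0.01563 mol.
Fraction absorbed: 1 − 10^(−1.42) = 0.9620.
Photons absorbed: 0.9620 × 0.01563 = 0.01504 mol.
Product formed: 0.481 × 0.01504 = 0.007234 mol.
Rate: 0.007234 mol / (6660 s × 0.132 L) = 8.2×10⁻⁶ M s⁻¹.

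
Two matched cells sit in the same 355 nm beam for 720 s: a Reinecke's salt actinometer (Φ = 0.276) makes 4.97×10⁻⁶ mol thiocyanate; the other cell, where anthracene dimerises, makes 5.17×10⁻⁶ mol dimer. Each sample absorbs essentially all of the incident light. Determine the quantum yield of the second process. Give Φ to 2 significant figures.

Φ = 0.29

Photons absorbed by the actinometer: 4.97×10⁻⁶ / 0.276 = 1.801×10⁻⁵ mol.
Φ(unknown) = 5.17×10⁻⁶ / 1.801×10⁻⁵ = 0.29.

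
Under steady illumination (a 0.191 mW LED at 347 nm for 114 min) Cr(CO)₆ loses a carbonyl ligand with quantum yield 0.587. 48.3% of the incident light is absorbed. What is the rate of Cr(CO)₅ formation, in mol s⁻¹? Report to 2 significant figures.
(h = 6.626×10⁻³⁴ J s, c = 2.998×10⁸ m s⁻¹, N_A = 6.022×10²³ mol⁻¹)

1.6×10⁻¹⁰ mol s⁻¹

Photon energy at 347 nm: hc/λ = (6.626×10⁻³⁴)(2.998×10⁸)/(347×10⁻⁹) = 5.725×10⁻¹⁹ J.
Energy delivered: (0.191 mW)(6840 s) = 1.306 J.
Photons incident: 1.306 / 5.725×10⁻¹⁹ = 2.281×10¹⁸, i.e. 2.281×10¹⁸/6.022×10²³ = 3.788×10⁻⁶ mol.
Photons absorbed: 0.483 × 3.788×10⁻⁶ = 1.830×10⁻⁶ mol.
Product formed: 0.587 × 1.830×10⁻⁶ = 1.074×10⁻⁶ mol.
Rate: 1.074×10⁻⁶ / 6840 s = 1.6×10⁻¹⁰ mol s⁻¹.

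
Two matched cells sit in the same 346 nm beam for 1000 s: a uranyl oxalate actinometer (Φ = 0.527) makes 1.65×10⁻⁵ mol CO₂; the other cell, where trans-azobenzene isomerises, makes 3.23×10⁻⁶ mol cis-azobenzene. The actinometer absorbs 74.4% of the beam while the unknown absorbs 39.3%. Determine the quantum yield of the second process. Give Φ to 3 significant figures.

Φ = 0.195

Photons absorbed by the actinometer: 1.65×10⁻⁵ / 0.527 = 3.131×10⁻⁵ mol.
Incident flux: 3.131×10⁻⁵ / 0.744 = 4.208×10⁻⁵ einstein.
Absorbed by unknown: 0.393 × 4.208×10⁻⁵ = 1.654×10⁻⁵ mol.
Φ(unknown) = 3.23×10⁻⁶ / 1.654×10⁻⁵ = 0.195.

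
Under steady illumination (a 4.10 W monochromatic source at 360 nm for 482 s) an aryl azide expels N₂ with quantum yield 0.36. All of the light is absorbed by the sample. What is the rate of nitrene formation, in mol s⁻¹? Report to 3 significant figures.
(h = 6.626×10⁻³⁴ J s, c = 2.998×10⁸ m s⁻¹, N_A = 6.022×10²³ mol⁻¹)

4.44×10⁻⁶ mol s⁻¹

Photon energy at 360 nm: hc/λ = (6.626×10⁻³⁴)(2.998×10⁸)/(360×10⁻⁹) = 5.518×10⁻¹⁹ J.
Energy delivered: (4.10 W)(482 s) = 1976 J.
Photons incident: 1976 / 5.518×10⁻¹⁹ = 3.581×10²¹, i.e. 3.581×10²¹/6.022×10²³ = 0.005947 mol.
Product formed: 0.36 × 0.005947 = 0.002141 mol.
Rate: 0.002141 / 482 s = 4.44×10⁻⁶ mol s⁻¹.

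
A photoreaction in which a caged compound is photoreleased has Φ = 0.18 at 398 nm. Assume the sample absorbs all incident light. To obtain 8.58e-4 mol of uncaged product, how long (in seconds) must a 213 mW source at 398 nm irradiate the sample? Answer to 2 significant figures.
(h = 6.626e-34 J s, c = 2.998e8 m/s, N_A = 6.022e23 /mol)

t ≈ 6700 s

Photons that must be absorbed: 8.58e-4 / 0.18 = 0.004767 mol.
Photon energy: hc/λ = 4.991e-19 J; per mole, 3.006e5 J mol⁻¹.
Energy required: 0.004767 × 3.006e5 = 1433 J.
Time: 1433 J / 0.213 W = 6700 s.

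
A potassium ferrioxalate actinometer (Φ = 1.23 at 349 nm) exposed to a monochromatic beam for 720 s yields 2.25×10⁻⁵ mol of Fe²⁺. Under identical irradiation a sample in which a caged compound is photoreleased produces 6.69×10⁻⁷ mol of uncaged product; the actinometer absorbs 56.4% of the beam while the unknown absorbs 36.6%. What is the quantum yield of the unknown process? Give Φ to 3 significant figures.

Φ = 0.0564

Photons absorbed by the actinometer: 2.25×10⁻⁵ / 1.23 = 1.829×10⁻⁵ mol.
Incident flux: 1.829×10⁻⁵ / 0.564 = 3.243×10⁻⁵ einstein.
Absorbed by unknown: 0.366 × 3.243×10⁻⁵ = 1.187×10⁻⁵ mol.
Φ(unknown) = 6.69×10⁻⁷ / 1.187×10⁻⁵ = 0.0564.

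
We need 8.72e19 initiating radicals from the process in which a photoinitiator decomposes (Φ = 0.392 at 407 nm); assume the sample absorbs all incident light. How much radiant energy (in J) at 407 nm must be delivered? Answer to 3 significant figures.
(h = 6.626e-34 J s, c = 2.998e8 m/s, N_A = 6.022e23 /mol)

109 J

Product: 8.72e19 / 6.022e23 = 1.448e-4 mol.
Photons that must be absorbed: 1.448e-4 / 0.392 = 3.694e-4 mol.
Photon energy: hc/λ = 4.881e-19 J; per mole, 2.939e5 J mol⁻¹.
Energy required: 3.694e-4 × 2.939e5 = 109 J.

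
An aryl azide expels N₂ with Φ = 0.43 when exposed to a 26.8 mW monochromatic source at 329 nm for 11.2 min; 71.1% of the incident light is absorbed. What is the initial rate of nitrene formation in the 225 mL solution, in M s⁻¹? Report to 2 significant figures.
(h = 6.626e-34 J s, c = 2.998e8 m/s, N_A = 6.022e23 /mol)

Photon energy at 329 nm: hc/λ = (6.626e-34)(2.998e8)/(329e-9) = 6.038e-19 J.
Energy delivered: (26.8 mW)(672 s) = 18.01 J.
Photons incident: 18.01 / 6.038e-19 = 2.983e19, i.e. 2.983e19/6.022e23 = 4.954e-5 mol.
Photons absorbed: 0.711 × 4.954e-5 = 3.522e-5 mol.
Product formed: 0.43 × 3.522e-5 = 1.514e-5 mol.
Rate: 1.514e-5 mol / (672 s × 0.225 L) = 1.0e-7 M s⁻¹.

1.0e-7 M s⁻¹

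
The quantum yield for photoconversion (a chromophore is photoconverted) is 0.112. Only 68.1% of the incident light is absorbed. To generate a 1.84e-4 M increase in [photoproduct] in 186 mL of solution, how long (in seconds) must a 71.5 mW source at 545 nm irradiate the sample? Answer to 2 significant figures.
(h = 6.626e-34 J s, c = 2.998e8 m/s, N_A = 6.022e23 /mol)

t ≈ 1400 s

Product: (1.84e-4 M)(0.186 L) = 3.422e-5 mol.
Photons that must be absorbed: 3.422e-5 / 0.112 = 3.055e-4 mol.
Incident photons needed: 3.055e-4 / 0.681 = 4.486e-4 mol.
Photon energy: hc/λ = 3.645e-19 J; per mole, 2.195e5 J mol⁻¹.
Energy required: 4.486e-4 × 2.195e5 = 98.47 J.
Time: 98.47 J / 0.0715 W = 1400 s.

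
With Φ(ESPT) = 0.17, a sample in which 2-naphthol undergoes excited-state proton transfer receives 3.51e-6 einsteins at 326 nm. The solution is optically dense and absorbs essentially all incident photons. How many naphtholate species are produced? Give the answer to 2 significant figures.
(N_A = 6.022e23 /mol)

3.6e17 species

Product: Φ × n_abs = 0.17 × 3.51e-6 = 5.967e-7 mol.
As a count: 5.967e-7 × 6.022e23 = 3.6e17.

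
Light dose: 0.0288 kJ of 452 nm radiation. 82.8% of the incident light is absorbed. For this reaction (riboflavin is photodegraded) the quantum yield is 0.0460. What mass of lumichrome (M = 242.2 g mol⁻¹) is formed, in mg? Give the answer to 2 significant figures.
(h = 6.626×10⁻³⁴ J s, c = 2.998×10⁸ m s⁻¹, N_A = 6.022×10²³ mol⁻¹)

Photon energy at 452 nm: hc/λ = (6.626×10⁻³⁴)(2.998×10⁸)/(452×10⁻⁹) = 4.395×10⁻¹⁹ J.
Incident energy: 0.0288 kJ = 28.8 J.
Photons incident: 28.8 / 4.395×10⁻¹⁹ = 6.553×10¹⁹, i.e. 6.553×10¹⁹/6.022×10²³ = 1.088×10⁻⁴ mol.
Photons absorbed: 0.828 × 1.088×10⁻⁴ = 9.009×10⁻⁵ mol.
Product: Φ × n_abs = 0.0460 × 9.009×10⁻⁵ = 4.144×10⁻⁶ mol.
Mass: 4.144×10⁻⁶ × 242.2 = 0.001004 g = 1.0 mg.

1.0 mg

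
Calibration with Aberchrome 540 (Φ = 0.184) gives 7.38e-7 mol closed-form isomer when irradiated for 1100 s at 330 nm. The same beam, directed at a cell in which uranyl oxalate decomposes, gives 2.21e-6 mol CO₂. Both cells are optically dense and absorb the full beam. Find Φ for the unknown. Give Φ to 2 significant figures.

Φ = 0.55

Photons absorbed by the actinometer: 7.38e-7 / 0.184 = 4.011e-6 mol.
Φ(unknown) = 2.21e-6 / 4.011e-6 = 0.55.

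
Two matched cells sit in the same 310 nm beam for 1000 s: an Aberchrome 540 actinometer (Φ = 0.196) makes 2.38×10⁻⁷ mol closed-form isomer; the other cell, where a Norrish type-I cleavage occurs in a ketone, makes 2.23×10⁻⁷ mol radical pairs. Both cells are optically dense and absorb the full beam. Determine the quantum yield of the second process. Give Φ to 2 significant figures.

Φ = 0.18

Photons absorbed by the actinometer: 2.38×10⁻⁷ / 0.196 = 1.214×10⁻⁶ mol.
Φ(unknown) = 2.23×10⁻⁷ / 1.214×10⁻⁶ = 0.18.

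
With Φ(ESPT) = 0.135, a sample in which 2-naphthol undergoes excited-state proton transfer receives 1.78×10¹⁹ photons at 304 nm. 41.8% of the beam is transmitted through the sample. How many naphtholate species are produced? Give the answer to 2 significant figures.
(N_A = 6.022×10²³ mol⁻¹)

Moles of photons: 1.78×10¹⁹ / 6.022×10²³ = 2.956×10⁻⁵ mol.
Fraction absorbed: 1 − 41.8/100 = 0.5820.
Photons absorbed: 0.5820 × 2.956×10⁻⁵ = 1.720×10⁻⁵ mol.
Product: Φ × n_abs = 0.135 × 1.720×10⁻⁵ = 2.322×10⁻⁶ mol.
As a count: 2.322×10⁻⁶ × 6.022×10²³ = 1.4×10¹⁸.

1.4×10¹⁸ species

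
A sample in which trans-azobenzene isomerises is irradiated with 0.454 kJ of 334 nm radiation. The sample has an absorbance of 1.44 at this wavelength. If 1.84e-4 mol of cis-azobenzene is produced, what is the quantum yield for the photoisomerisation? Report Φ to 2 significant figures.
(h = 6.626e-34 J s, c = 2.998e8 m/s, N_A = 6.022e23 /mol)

Photon energy at 334 nm: hc/λ = (6.626e-34)(2.998e8)/(334e-9) = 5.948e-19 J.
Incident energy: 0.454 kJ = 454 J.
Photons incident: 454 / 5.948e-19 = 7.633e20, i.e. 7.633e20/6.022e23 = 0.001268 mol.
Fraction absorbed: 1 − 10^(−1.44) = 0.9637.
Photons absorbed: 0.9637 × 0.001268 = 0.001222 mol.
Φ = 1.84e-4 mol / 0.001222 mol photons = 0.15.

Φ = 0.15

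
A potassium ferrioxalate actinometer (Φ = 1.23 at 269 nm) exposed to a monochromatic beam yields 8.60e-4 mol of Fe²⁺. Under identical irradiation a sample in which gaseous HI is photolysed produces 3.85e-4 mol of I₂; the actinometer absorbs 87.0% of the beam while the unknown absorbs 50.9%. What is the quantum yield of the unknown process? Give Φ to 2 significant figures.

Φ = 0.94

Photons absorbed by the actinometer: 8.60e-4 / 1.23 = 6.992e-4 mol.
Incident flux: 6.992e-4 / 0.870 = 8.037e-4 einstein.
Absorbed by unknown: 0.509 × 8.037e-4 = 4.091e-4 mol.
Φ(unknown) = 3.85e-4 / 4.091e-4 = 0.94.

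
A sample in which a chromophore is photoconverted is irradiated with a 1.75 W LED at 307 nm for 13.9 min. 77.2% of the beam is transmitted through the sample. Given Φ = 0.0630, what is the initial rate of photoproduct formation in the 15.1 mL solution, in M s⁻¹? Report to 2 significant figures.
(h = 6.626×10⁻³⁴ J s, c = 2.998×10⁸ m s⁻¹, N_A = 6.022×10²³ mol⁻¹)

Photon energy at 307 nm: hc/λ = (6.626×10⁻³⁴)(2.998×10⁸)/(307×10⁻⁹) = 6.471×10⁻¹⁹ J.
Energy delivered: (1.75 W)(834 s) = 1460 J.
Photons incident: 1460 / 6.471×10⁻¹⁹ = 2.256×10²¹, i.e. 2.256×10²¹/6.022×10²³ = 0.003746 mol.
Fraction absorbed: 1 − 77.2/100 = 0.2280.
Photons absorbed: 0.2280 × 0.003746 = 8.541×10⁻⁴ mol.
Product formed: 0.0630 × 8.541×10⁻⁴ = 5.381×10⁻⁵ mol.
Rate: 5.381×10⁻⁵ mol / (834 s × 0.0151 L) = 4.3×10⁻⁶ M s⁻¹.

4.3×10⁻⁶ M s⁻¹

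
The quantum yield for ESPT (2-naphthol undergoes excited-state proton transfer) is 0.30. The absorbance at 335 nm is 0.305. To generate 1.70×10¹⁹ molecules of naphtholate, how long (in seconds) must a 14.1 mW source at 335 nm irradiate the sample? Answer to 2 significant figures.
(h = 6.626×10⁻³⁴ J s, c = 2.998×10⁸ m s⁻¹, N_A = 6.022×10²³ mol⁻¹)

Product: 1.70×10¹⁹ / 6.022×10²³ = 2.823×10⁻⁵ mol.
Photons that must be absorbed: 2.823×10⁻⁵ / 0.30 = 9.410×10⁻⁵ mol.
Fraction absorbed: 1 − 10^(−0.305) = 0.5045.
Incident photons needed: 9.410×10⁻⁵ / 0.5045 = 1.865×10⁻⁴ mol.
Photon energy: hc/λ = 5.930×10⁻¹⁹ J; per mole, 3.571×10⁵ J mol⁻¹.
Energy required: 1.865×10⁻⁴ × 3.571×10⁵ = 66.60 J.
Time: 66.60 J / 0.0141 W = 4700 s.

t ≈ 4700 s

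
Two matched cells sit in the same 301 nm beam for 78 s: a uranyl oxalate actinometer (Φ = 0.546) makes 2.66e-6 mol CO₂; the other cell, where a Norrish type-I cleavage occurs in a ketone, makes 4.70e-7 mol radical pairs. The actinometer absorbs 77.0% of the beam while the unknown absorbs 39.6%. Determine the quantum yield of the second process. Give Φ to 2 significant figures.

Photons absorbed by the actinometer: 2.66e-6 / 0.546 = 4.872e-6 mol.
Incident flux: 4.872e-6 / 0.770 = 6.327e-6 einstein.
Absorbed by unknown: 0.396 × 6.327e-6 = 2.505e-6 mol.
Φ(unknown) = 4.70e-7 / 2.505e-6 = 0.19.

Φ = 0.19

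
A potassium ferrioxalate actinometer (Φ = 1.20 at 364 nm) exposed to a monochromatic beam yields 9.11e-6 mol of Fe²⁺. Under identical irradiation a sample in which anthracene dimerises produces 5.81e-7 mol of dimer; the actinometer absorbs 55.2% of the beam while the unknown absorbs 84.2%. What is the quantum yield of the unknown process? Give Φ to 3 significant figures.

Φ = 0.0502

Photons absorbed by the actinometer: 9.11e-6 / 1.20 = 7.592e-6 mol.
Incident flux: 7.592e-6 / 0.552 = 1.375e-5 einstein.
Absorbed by unknown: 0.842 × 1.375e-5 = 1.158e-5 mol.
Φ(unknown) = 5.81e-7 / 1.158e-5 = 0.0502.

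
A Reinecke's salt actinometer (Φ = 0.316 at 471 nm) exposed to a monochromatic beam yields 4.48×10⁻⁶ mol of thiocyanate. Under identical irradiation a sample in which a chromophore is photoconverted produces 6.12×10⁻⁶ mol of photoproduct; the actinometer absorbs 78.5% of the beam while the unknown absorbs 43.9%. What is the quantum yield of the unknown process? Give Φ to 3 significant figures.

Photons absorbed by the actinometer: 4.48×10⁻⁶ / 0.316 = 1.418×10⁻⁵ mol.
Incident flux: 1.418×10⁻⁵ / 0.785 = 1.806×10⁻⁵ einstein.
Absorbed by unknown: 0.439 × 1.806×10⁻⁵ = 7.928×10⁻⁶ mol.
Φ(unknown) = 6.12×10⁻⁶ / 7.928×10⁻⁶ = 0.772.

Φ = 0.772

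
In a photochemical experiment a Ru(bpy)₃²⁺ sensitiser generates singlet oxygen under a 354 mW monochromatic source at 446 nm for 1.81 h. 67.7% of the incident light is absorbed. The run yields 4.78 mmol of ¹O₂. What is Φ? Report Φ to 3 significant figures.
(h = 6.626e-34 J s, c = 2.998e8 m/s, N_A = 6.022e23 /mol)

Φ = 0.821

Product: 4.78 mmol = 0.00478 mol.
Photon energy at 446 nm: hc/λ = (6.626e-34)(2.998e8)/(446e-9) = 4.454e-19 J.
Energy delivered: (354 mW)(6516 s) = 2307 J.
Photons incident: 2307 / 4.454e-19 = 5.180e21, i.e. 5.180e21/6.022e23 = 0.008602 mol.
Photons absorbed: 0.677 × 0.008602 = 0.005824 mol.
Φ = 0.00478 mol / 0.005824 mol photons = 0.821.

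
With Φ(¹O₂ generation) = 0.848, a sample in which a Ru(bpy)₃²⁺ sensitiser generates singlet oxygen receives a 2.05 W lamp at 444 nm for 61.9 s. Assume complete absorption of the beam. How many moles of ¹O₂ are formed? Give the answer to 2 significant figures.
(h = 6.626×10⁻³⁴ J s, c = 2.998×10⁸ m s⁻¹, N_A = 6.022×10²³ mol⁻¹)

4.0×10⁻⁴ mol

Photon energy at 444 nm: hc/λ = (6.626×10⁻³⁴)(2.998×10⁸)/(444×10⁻⁹) = 4.474×10⁻¹⁹ J.
Energy delivered: (2.05 W)(61.9 s) = 126.9 J.
Photons incident: 126.9 / 4.474×10⁻¹⁹ = 2.836×10²⁰, i.e. 2.836×10²⁰/6.022×10²³ = 4.709×10⁻⁴ mol.
Product: Φ × n_abs = 0.848 × 4.709×10⁻⁴ = 3.993×10⁻⁴ mol.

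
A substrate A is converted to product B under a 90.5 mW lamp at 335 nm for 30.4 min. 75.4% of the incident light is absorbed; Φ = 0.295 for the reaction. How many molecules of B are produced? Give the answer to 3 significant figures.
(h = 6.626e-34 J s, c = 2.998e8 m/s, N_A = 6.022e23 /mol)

Photon energy at 335 nm: hc/λ = (6.626e-34)(2.998e8)/(335e-9) = 5.930e-19 J.
Energy delivered: (90.5 mW)(1824 s) = 165.1 J.
Photons incident: 165.1 / 5.930e-19 = 2.784e20, i.e. 2.784e20/6.022e23 = 4.623e-4 mol.
Photons absorbed: 0.754 × 4.623e-4 = 3.486e-4 mol.
Product: Φ × n_abs = 0.295 × 3.486e-4 = 1.028e-4 mol.
As a count: 1.028e-4 × 6.022e23 = 6.19e19.

6.19e19 molecules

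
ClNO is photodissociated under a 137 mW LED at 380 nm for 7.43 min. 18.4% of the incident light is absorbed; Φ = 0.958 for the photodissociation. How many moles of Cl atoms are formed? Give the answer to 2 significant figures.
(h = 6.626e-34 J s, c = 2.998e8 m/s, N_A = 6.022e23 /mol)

3.4e-5 mol

Photon energy at 380 nm: hc/λ = (6.626e-34)(2.998e8)/(380e-9) = 5.228e-19 J.
Energy delivered: (137 mW)(445.8 s) = 61.07 J.
Photons incident: 61.07 / 5.228e-19 = 1.168e20, i.e. 1.168e20/6.022e23 = 1.940e-4 mol.
Photons absorbed: 0.184 × 1.940e-4 = 3.570e-5 mol.
Product: Φ × n_abs = 0.958 × 3.570e-5 = 3.420e-5 mol.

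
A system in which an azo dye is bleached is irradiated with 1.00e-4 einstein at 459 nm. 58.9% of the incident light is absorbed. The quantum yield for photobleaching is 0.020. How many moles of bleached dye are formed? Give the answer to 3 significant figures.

1.18e-6 mol

Photons absorbed: 0.589 × 1.00e-4 = 5.890e-5 mol.
Product: Φ × n_abs = 0.020 × 5.890e-5 = 1.178e-6 mol.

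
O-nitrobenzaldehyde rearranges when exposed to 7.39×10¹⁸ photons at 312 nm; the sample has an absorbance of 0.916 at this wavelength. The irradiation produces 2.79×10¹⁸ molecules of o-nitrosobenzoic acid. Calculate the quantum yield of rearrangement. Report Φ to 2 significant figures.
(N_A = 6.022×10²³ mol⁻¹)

Φ = 0.43

Product: 2.79×10¹⁸ / 6.022×10²³ = 4.633×10⁻⁶ mol.
Moles of photons: 7.39×10¹⁸ / 6.022×10²³ = 1.227×10⁻⁵ mol.
Fraction absorbed: 1 − 10^(−0.916) = 0.8787.
Photons absorbed: 0.8787 × 1.227×10⁻⁵ = 1.078×10⁻⁵ mol.
Φ = 4.633×10⁻⁶ mol / 1.078×10⁻⁵ mol photons = 0.43.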